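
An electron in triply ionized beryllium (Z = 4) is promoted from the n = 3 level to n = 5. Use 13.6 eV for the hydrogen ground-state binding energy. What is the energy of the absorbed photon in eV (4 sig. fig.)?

The Bohr energies scale as Z², so for Z = 4: E_n = −217.6/n² eV.
E_5 = −217.6/25 = −8.704 eV and E_3 = −217.6/9 = −24.18 eV.
The photon energy is |E_5 − E_3| = 15.47 eV.

15.47 eV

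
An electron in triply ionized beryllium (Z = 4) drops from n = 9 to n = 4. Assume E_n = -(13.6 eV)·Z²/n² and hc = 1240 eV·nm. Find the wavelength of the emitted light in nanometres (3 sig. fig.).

For Z = 4 the level energies scale as Z², so the effective Rydberg energy is 13.6 × 16 = 217.6 eV.
ΔE = 217.6 × (1/4² − 1/9²) = 217.6 × 0.05015 = 10.91 eV.
λ = hc/ΔE = 1240 / 10.91 = 114 nm.

114 nm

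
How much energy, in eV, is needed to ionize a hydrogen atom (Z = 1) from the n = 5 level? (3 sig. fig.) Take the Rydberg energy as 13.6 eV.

0.544 eV

E_5 = −13.60/25 = −0.544 eV, so ionization (to E = 0) requires 0.544 eV.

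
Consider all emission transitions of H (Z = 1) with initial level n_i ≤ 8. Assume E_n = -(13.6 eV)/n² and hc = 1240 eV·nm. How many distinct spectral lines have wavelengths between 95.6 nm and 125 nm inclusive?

Enumerate all n_i → n_f pairs with 1 ≤ n_f < n_i ≤ 8 and compute λ = 1240 / [13.6·1·(1/n_f² − 1/n_i²)].
Lines falling in [95.6, 125] nm: 4→1 (97.25 nm), 3→1 (102.6 nm), 2→1 (121.6 nm).

3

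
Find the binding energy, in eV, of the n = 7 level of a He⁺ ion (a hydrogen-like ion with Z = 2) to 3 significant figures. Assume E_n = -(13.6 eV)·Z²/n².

1.11 eV

E_n = −13.6 Z²/n² = −54.40/n² eV for Z = 2.
E_7 = −54.40/49 = −1.11 eV, so ionization (to E = 0) requires 1.11 eV.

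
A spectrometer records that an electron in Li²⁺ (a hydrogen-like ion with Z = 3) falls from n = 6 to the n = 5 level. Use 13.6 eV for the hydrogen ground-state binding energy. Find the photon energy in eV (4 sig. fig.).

The Bohr energies scale as Z², so for Z = 3: E_n = −122.4/n² eV.
E_6 = −122.4/36 = −3.400 eV and E_5 = −122.4/25 = −4.896 eV.
The photon energy is |E_6 − E_5| = 1.496 eV.

1.496 eV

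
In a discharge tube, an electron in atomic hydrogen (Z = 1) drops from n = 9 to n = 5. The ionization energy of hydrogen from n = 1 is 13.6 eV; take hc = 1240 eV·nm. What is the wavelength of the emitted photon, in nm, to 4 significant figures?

ΔE = 13.60 × (1/5² − 1/9²) = 13.60 × 0.02765 = 0.3761 eV.
λ = hc/ΔE = 1240 / 0.3761 = 3297 nm.
This line belongs to the Pfund series.

3297 nm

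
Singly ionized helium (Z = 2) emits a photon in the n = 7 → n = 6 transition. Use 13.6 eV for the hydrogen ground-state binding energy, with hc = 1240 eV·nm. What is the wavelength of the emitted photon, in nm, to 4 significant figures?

For Z = 2 the level energies scale as Z², so the effective Rydberg energy is 13.6 × 4 = 54.40 eV.
ΔE = 54.40 × (1/6² − 1/7²) = 54.40 × 0.007370 = 0.4009 eV.
λ = hc/ΔE = 1240 / 0.4009 = 3093 nm.

3093 nm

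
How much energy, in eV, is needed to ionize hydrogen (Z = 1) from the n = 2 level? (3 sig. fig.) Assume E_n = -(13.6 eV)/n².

3.40 eV

E_2 = −13.60/4 = −3.40 eV, so ionization (to E = 0) requires 3.40 eV.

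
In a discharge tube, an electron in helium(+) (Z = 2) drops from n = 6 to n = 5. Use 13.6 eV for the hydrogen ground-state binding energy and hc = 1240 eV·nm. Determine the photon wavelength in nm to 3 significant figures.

1860 nm

For Z = 2 the level energies scale as Z², so the effective Rydberg energy is 13.6 × 4 = 54.40 eV.
ΔE = 54.40 × (1/5² − 1/6²) = 54.40 × 0.01222 = 0.6649 eV.
λ = hc/ΔE = 1240 / 0.6649 = 1860 nm.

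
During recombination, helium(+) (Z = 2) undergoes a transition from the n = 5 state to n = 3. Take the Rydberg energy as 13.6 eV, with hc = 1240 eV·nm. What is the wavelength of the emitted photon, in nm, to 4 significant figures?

320.5 nm

For Z = 2 the level energies scale as Z², so the effective Rydberg energy is 13.6 × 4 = 54.40 eV.
ΔE = 54.40 × (1/3² − 1/5²) = 54.40 × 0.07111 = 3.868 eV.
λ = hc/ΔE = 1240 / 3.868 = 320.5 nm.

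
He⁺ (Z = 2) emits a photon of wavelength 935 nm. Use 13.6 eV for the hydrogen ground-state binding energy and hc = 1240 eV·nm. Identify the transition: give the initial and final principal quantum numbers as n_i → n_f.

The photon energy is ΔE = hc/λ = 1240 / 935 = 1.326 eV.
With Z = 2, ΔE = 54.40 × (1/n_f² − 1/n_i²), so 1/n_f² − 1/n_i² = 0.02438.
Trying n_f = 5 gives 1/n_i² = 0.01562, i.e. n_i ≈ 8; this pair matches.

n_i = 8, n_f = 5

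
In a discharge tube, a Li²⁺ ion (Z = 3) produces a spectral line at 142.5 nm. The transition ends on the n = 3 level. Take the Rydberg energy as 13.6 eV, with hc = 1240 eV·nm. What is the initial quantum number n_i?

The photon energy is ΔE = hc/λ = 1240 / 142.5 = 8.702 eV.
With Z = 3, ΔE = 122.4 × (1/n_f² − 1/n_i²), so 1/n_f² − 1/n_i² = 0.07109.
With n_f = 3: 1/n_i² = 1/9 − 0.07109 = 0.04002, so n_i ≈ 5.00.

n_i = 5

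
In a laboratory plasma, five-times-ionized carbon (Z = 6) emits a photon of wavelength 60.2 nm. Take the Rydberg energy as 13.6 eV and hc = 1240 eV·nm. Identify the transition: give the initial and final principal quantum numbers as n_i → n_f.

n_i = 7, n_f = 4

The photon energy is ΔE = hc/λ = 1240 / 60.2 = 20.60 eV.
With Z = 6, ΔE = 489.6 × (1/n_f² − 1/n_i²), so 1/n_f² − 1/n_i² = 0.04207.
Trying n_f = 4 gives 1/n_i² = 0.02043, i.e. n_i ≈ 7; this pair matches.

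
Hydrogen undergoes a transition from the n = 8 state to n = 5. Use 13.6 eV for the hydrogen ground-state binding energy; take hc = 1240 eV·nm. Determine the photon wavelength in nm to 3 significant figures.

3740 nm

ΔE = 13.60 × (1/5² − 1/8²) = 13.60 × 0.02438 = 0.3315 eV.
λ = hc/ΔE = 1240 / 0.3315 = 3740 nm.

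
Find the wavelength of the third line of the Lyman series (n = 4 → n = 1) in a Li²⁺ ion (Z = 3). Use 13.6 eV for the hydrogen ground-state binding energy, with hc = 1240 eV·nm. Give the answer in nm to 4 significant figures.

The Lyman series terminates on n_f = 1; the third line has n_i = 1+3 = 4.
ΔE = 122.4 × (1/1² − 1/4²) = 114.8 eV.
λ = 1240 / 114.8 = 10.81 nm.

10.81 nm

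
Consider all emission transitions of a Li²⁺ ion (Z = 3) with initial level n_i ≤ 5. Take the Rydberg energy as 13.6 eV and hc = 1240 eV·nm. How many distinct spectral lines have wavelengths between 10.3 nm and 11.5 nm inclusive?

3

Enumerate all n_i → n_f pairs with 1 ≤ n_f < n_i ≤ 5 and compute λ = 1240 / [13.6·9·(1/n_f² − 1/n_i²)].
Lines falling in [10.3, 11.5] nm: 5→1 (10.55 nm), 4→1 (10.81 nm), 3→1 (11.40 nm).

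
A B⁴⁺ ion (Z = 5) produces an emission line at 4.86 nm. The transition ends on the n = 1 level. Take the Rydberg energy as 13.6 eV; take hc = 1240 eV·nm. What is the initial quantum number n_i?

The photon energy is ΔE = hc/λ = 1240 / 4.86 = 255.1 eV.
With Z = 5, ΔE = 340.0 × (1/n_f² − 1/n_i²), so 1/n_f² − 1/n_i² = 0.7504.
With n_f = 1: 1/n_i² = 1/1 − 0.7504 = 0.2496, so n_i ≈ 2.00.

n_i = 2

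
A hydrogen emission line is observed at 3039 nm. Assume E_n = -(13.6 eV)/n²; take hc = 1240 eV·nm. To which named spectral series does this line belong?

Pfund

ΔE = 1240/3039 = 0.4080 eV.
This matches 13.6 × (1/5² − 1/10²), so n_f = 5: the Pfund series.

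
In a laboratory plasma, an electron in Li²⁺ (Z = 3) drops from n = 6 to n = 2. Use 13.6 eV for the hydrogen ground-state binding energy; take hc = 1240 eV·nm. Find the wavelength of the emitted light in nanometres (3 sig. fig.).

45.6 nm

For Z = 3 the level energies scale as Z², so the effective Rydberg energy is 13.6 × 9 = 122.4 eV.
ΔE = 122.4 × (1/2² − 1/6²) = 122.4 × 0.2222 = 27.20 eV.
λ = hc/ΔE = 1240 / 27.20 = 45.6 nm.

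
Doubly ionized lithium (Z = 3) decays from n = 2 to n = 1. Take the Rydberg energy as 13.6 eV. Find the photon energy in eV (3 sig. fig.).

The Bohr energies scale as Z², so for Z = 3: E_n = −122.4/n² eV.
E_2 = −122.4/4 = −30.60 eV and E_1 = −122.4/1 = −122.4 eV.
The photon energy is |E_2 − E_1| = 91.8 eV.

91.8 eV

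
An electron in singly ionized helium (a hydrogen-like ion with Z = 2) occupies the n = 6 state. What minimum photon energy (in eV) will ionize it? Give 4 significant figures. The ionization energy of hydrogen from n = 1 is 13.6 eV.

1.511 eV

E_n = −13.6 Z²/n² = −54.40/n² eV for Z = 2.
E_6 = −54.40/36 = −1.511 eV, so ionization (to E = 0) requires 1.511 eV.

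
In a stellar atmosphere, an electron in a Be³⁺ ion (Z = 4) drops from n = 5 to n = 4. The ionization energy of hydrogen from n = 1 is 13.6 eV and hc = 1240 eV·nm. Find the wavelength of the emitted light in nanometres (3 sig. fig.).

253 nm

For Z = 4 the level energies scale as Z², so the effective Rydberg energy is 13.6 × 16 = 217.6 eV.
ΔE = 217.6 × (1/4² − 1/5²) = 217.6 × 0.02250 = 4.896 eV.
λ = hc/ΔE = 1240 / 4.896 = 253 nm.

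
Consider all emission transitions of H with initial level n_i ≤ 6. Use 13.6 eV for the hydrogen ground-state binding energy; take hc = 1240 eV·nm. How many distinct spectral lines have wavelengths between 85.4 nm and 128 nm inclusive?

5

Enumerate all n_i → n_f pairs with 1 ≤ n_f < n_i ≤ 6 and compute λ = 1240 / [13.6·1·(1/n_f² − 1/n_i²)].
Lines falling in [85.4, 128] nm: 6→1 (93.78 nm), 5→1 (94.98 nm), 4→1 (97.25 nm), 3→1 (102.6 nm), 2→1 (121.6 nm).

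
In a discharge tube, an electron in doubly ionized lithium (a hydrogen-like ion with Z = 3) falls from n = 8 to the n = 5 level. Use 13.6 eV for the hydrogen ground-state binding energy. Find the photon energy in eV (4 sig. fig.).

2.984 eV

The Bohr energies scale as Z², so for Z = 3: E_n = −122.4/n² eV.
E_8 = −122.4/64 = −1.913 eV and E_5 = −122.4/25 = −4.896 eV.
The photon energy is |E_8 − E_5| = 2.984 eV.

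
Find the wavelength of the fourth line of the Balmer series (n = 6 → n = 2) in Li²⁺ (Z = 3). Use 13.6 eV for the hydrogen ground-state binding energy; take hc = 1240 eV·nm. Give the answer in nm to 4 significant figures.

45.59 nm

The Balmer series terminates on n_f = 2; the fourth line has n_i = 2+4 = 6.
ΔE = 122.4 × (1/2² − 1/6²) = 27.20 eV.
λ = 1240 / 27.20 = 45.59 nm.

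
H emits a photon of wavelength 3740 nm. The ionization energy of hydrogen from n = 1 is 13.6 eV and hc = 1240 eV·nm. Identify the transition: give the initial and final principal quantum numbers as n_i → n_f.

n_i = 8, n_f = 5

The photon energy is ΔE = hc/λ = 1240 / 3740 = 0.3316 eV.
With Z = 1, ΔE = 13.60 × (1/n_f² − 1/n_i²), so 1/n_f² − 1/n_i² = 0.02438.
Trying n_f = 5 gives 1/n_i² = 0.01562, i.e. n_i ≈ 8; this pair matches.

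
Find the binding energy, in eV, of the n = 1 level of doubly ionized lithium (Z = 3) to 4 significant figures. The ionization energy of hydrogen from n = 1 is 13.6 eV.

122.4 eV

E_n = −13.6 Z²/n² = −122.4/n² eV for Z = 3.
E_1 = −122.4/1 = −122.4 eV, so ionization (to E = 0) requires 122.4 eV.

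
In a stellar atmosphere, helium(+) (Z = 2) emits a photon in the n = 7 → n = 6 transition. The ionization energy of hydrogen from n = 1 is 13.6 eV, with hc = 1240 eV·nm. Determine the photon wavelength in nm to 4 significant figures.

3093 nm

For Z = 2 the level energies scale as Z², so the effective Rydberg energy is 13.6 × 4 = 54.40 eV.
ΔE = 54.40 × (1/6² − 1/7²) = 54.40 × 0.007370 = 0.4009 eV.
λ = hc/ΔE = 1240 / 0.4009 = 3093 nm.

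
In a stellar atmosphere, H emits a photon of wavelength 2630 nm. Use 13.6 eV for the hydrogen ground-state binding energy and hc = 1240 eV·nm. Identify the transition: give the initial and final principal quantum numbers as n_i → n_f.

n_i = 6, n_f = 4

The photon energy is ΔE = hc/λ = 1240 / 2630 = 0.4715 eV.
With Z = 1, ΔE = 13.60 × (1/n_f² − 1/n_i²), so 1/n_f² − 1/n_i² = 0.03467.
Trying n_f = 4 gives 1/n_i² = 0.02783, i.e. n_i ≈ 6; this pair matches.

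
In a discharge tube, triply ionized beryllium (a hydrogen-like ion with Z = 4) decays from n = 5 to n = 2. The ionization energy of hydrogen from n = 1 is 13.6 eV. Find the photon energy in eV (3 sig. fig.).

45.7 eV

The Bohr energies scale as Z², so for Z = 4: E_n = −217.6/n² eV.
E_5 = −217.6/25 = −8.704 eV and E_2 = −217.6/4 = −54.40 eV.
The photon energy is |E_5 − E_2| = 45.7 eV.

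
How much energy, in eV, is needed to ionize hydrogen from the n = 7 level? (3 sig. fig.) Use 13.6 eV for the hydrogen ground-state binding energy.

E_7 = −13.60/49 = −0.278 eV, so ionization (to E = 0) requires 0.278 eV.

0.278 eV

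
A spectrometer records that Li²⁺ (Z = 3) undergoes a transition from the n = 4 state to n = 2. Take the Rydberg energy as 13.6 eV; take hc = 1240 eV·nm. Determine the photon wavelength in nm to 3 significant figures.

54.0 nm

For Z = 3 the level energies scale as Z², so the effective Rydberg energy is 13.6 × 9 = 122.4 eV.
ΔE = 122.4 × (1/2² − 1/4²) = 122.4 × 0.1875 = 22.95 eV.
λ = hc/ΔE = 1240 / 22.95 = 54.0 nm.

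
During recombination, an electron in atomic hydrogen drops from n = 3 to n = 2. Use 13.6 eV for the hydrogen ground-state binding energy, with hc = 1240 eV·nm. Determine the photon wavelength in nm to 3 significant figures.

656 nm

ΔE = 13.60 × (1/2² − 1/3²) = 13.60 × 0.1389 = 1.889 eV.
λ = hc/ΔE = 1240 / 1.889 = 656 nm.
This line belongs to the Balmer series.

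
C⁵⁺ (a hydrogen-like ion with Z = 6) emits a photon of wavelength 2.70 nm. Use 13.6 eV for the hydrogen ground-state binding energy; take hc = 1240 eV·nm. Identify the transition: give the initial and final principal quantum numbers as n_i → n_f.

The photon energy is ΔE = hc/λ = 1240 / 2.70 = 459.3 eV.
With Z = 6, ΔE = 489.6 × (1/n_f² − 1/n_i²), so 1/n_f² − 1/n_i² = 0.9380.
Trying n_f = 1 gives 1/n_i² = 0.06197, i.e. n_i ≈ 4; this pair matches.

n_i = 4, n_f = 1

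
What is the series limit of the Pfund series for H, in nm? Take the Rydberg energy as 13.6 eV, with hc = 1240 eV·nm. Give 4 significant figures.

The Pfund series has lower level n_f = 5; the series limit corresponds to n_i → ∞.
ΔE_max = 13.6 × 1 / 5² = 0.5440 eV.
λ_min = 1240 / 0.5440 = 2279 nm.

2279 nm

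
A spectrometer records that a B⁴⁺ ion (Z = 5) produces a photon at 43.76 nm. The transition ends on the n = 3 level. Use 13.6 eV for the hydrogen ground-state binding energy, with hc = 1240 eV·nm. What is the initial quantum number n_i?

n_i = 6

The photon energy is ΔE = hc/λ = 1240 / 43.76 = 28.34 eV.
With Z = 5, ΔE = 340.0 × (1/n_f² − 1/n_i²), so 1/n_f² − 1/n_i² = 0.08334.
With n_f = 3: 1/n_i² = 1/9 − 0.08334 = 0.02777, so n_i ≈ 6.00.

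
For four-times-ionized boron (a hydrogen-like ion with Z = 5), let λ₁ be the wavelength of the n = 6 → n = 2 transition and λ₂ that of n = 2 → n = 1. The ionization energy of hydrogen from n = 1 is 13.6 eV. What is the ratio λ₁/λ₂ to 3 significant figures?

λ ∝ 1/ΔE ∝ 1/(1/n_f² − 1/n_i²), and the Z² and hc factors cancel in the ratio.
λ₁/λ₂ = (1/1² − 1/2²)/(1/2² − 1/6²) = 0.7500/0.2222 = 3.38.

3.38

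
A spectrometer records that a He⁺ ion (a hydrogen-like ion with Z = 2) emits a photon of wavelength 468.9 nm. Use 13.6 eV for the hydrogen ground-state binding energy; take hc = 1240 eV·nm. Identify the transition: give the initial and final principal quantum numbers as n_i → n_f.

The photon energy is ΔE = hc/λ = 1240 / 468.9 = 2.644 eV.
With Z = 2, ΔE = 54.40 × (1/n_f² − 1/n_i²), so 1/n_f² − 1/n_i² = 0.04861.
Trying n_f = 3 gives 1/n_i² = 0.06250, i.e. n_i ≈ 4; this pair matches.

n_i = 4, n_f = 3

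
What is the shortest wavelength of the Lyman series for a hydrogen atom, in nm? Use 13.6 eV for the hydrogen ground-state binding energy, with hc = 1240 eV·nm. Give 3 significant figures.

The Lyman series has lower level n_f = 1; the series limit corresponds to n_i → ∞.
ΔE_max = 13.6 × 1 / 1² = 13.60 eV.
λ_min = 1240 / 13.60 = 91.2 nm.

91.2 nm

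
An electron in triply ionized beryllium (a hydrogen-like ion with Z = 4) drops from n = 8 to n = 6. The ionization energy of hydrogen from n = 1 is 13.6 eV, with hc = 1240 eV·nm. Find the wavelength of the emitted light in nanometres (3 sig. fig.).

For Z = 4 the level energies scale as Z², so the effective Rydberg energy is 13.6 × 16 = 217.6 eV.
ΔE = 217.6 × (1/6² − 1/8²) = 217.6 × 0.01215 = 2.644 eV.
λ = hc/ΔE = 1240 / 2.644 = 469 nm.

469 nm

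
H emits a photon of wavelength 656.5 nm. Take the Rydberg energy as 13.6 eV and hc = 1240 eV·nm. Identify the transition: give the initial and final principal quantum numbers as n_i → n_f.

n_i = 3, n_f = 2

The photon energy is ΔE = hc/λ = 1240 / 656.5 = 1.889 eV.
With Z = 1, ΔE = 13.60 × (1/n_f² − 1/n_i²), so 1/n_f² − 1/n_i² = 0.1389.
Trying n_f = 2 gives 1/n_i² = 0.1111, i.e. n_i ≈ 3; this pair matches.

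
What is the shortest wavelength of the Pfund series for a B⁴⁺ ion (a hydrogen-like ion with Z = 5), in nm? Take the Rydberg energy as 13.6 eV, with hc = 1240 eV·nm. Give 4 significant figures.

91.18 nm

The Pfund series has lower level n_f = 5; the series limit corresponds to n_i → ∞.
ΔE_max = 13.6 × 25 / 5² = 13.60 eV.
λ_min = 1240 / 13.60 = 91.18 nm.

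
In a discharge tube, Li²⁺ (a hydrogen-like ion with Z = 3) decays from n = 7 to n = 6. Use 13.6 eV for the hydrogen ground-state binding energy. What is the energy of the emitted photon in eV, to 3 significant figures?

0.902 eV

The Bohr energies scale as Z², so for Z = 3: E_n = −122.4/n² eV.
E_7 = −122.4/49 = −2.498 eV and E_6 = −122.4/36 = −3.400 eV.
The photon energy is |E_7 − E_6| = 0.902 eV.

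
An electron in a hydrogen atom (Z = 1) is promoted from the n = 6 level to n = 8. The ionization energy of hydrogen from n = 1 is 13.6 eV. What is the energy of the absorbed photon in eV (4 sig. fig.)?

E_8 = −13.60/64 = −0.2125 eV and E_6 = −13.60/36 = −0.3778 eV.
The photon energy is |E_8 − E_6| = 0.1653 eV.

0.1653 eV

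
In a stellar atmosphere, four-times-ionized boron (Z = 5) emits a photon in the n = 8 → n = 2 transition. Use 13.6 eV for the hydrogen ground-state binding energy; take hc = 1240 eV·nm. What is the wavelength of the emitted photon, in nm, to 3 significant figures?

For Z = 5 the level energies scale as Z², so the effective Rydberg energy is 13.6 × 25 = 340.0 eV.
ΔE = 340.0 × (1/2² − 1/8²) = 340.0 × 0.2344 = 79.69 eV.
λ = hc/ΔE = 1240 / 79.69 = 15.6 nm.

15.6 nm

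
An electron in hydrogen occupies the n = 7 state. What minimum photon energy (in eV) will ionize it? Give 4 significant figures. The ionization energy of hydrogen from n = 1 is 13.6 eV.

E_7 = −13.60/49 = −0.2776 eV, so ionization (to E = 0) requires 0.2776 eV.

0.2776 eV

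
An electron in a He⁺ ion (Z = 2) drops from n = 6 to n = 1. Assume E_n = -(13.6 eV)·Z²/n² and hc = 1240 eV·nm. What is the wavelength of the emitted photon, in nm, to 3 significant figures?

23.4 nm

For Z = 2 the level energies scale as Z², so the effective Rydberg energy is 13.6 × 4 = 54.40 eV.
ΔE = 54.40 × (1/1² − 1/6²) = 54.40 × 0.9722 = 52.89 eV.
λ = hc/ΔE = 1240 / 52.89 = 23.4 nm.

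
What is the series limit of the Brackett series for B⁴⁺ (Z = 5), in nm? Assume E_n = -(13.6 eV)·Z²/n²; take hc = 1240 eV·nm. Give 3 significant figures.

The Brackett series has lower level n_f = 4; the series limit corresponds to n_i → ∞.
ΔE_max = 13.6 × 25 / 4² = 21.25 eV.
λ_min = 1240 / 21.25 = 58.4 nm.

58.4 nm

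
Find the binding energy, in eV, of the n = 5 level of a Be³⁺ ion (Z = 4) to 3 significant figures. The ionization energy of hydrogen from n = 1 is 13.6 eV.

E_n = −13.6 Z²/n² = −217.6/n² eV for Z = 4.
E_5 = −217.6/25 = −8.70 eV, so ionization (to E = 0) requires 8.70 eV.

8.70 eV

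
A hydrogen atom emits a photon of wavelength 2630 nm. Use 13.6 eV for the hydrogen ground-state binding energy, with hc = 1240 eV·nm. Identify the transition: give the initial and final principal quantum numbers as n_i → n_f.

n_i = 6, n_f = 4

The photon energy is ΔE = hc/λ = 1240 / 2630 = 0.4715 eV.
With Z = 1, ΔE = 13.60 × (1/n_f² − 1/n_i²), so 1/n_f² − 1/n_i² = 0.03467.
Trying n_f = 4 gives 1/n_i² = 0.02783, i.e. n_i ≈ 6; this pair matches.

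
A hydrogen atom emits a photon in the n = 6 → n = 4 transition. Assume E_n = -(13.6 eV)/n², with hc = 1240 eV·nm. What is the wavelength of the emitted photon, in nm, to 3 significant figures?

2630 nm

ΔE = 13.60 × (1/4² − 1/6²) = 13.60 × 0.03472 = 0.4722 eV.
λ = hc/ΔE = 1240 / 0.4722 = 2630 nm.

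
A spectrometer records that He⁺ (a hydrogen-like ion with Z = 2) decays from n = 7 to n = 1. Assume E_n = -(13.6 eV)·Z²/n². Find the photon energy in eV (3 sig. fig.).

The Bohr energies scale as Z², so for Z = 2: E_n = −54.40/n² eV.
E_7 = −54.40/49 = −1.110 eV and E_1 = −54.40/1 = −54.40 eV.
The photon energy is |E_7 − E_1| = 53.3 eV.

53.3 eV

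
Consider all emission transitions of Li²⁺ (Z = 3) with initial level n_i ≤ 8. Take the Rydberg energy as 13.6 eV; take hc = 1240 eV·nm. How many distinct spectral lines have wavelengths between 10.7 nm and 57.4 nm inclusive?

Enumerate all n_i → n_f pairs with 1 ≤ n_f < n_i ≤ 8 and compute λ = 1240 / [13.6·9·(1/n_f² − 1/n_i²)].
Lines falling in [10.7, 57.4] nm: 4→1 (10.81 nm), 3→1 (11.40 nm), 2→1 (13.51 nm), 8→2 (43.22 nm), 7→2 (44.12 nm), 6→2 (45.59 nm), 5→2 (48.24 nm), 4→2 (54.03 nm).

8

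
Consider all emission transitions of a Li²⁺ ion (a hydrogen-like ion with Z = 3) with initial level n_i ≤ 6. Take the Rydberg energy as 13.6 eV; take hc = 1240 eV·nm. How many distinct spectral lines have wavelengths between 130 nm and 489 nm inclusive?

4

Enumerate all n_i → n_f pairs with 1 ≤ n_f < n_i ≤ 6 and compute λ = 1240 / [13.6·9·(1/n_f² − 1/n_i²)].
Lines falling in [130, 489] nm: 5→3 (142.5 nm), 4→3 (208.4 nm), 6→4 (291.8 nm), 5→4 (450.3 nm).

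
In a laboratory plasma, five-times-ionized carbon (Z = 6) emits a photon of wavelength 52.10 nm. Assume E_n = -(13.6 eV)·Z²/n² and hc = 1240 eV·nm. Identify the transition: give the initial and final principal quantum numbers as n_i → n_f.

The photon energy is ΔE = hc/λ = 1240 / 52.10 = 23.80 eV.
With Z = 6, ΔE = 489.6 × (1/n_f² − 1/n_i²), so 1/n_f² − 1/n_i² = 0.04861.
Trying n_f = 3 gives 1/n_i² = 0.06250, i.e. n_i ≈ 4; this pair matches.

n_i = 4, n_f = 3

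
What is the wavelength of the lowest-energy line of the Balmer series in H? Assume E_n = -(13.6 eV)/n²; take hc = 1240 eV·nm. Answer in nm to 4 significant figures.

The Balmer series terminates on n_f = 2; the first line has n_i = 2+1 = 3.
ΔE = 13.60 × (1/2² − 1/3²) = 1.889 eV.
λ = 1240 / 1.889 = 656.5 nm.

656.5 nm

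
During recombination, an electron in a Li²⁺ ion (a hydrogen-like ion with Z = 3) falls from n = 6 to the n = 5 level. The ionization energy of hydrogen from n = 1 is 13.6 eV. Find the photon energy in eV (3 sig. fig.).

The Bohr energies scale as Z², so for Z = 3: E_n = −122.4/n² eV.
E_6 = −122.4/36 = −3.400 eV and E_5 = −122.4/25 = −4.896 eV.
The photon energy is |E_6 − E_5| = 1.50 eV.

1.50 eV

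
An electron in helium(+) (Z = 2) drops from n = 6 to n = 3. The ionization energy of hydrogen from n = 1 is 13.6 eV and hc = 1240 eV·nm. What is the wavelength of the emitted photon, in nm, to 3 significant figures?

274 nm

For Z = 2 the level energies scale as Z², so the effective Rydberg energy is 13.6 × 4 = 54.40 eV.
ΔE = 54.40 × (1/3² − 1/6²) = 54.40 × 0.08333 = 4.533 eV.
λ = hc/ΔE = 1240 / 4.533 = 274 nm.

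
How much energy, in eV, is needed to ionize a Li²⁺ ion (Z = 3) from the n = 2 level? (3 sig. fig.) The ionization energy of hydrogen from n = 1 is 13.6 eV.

30.6 eV

E_n = −13.6 Z²/n² = −122.4/n² eV for Z = 3.
E_2 = −122.4/4 = −30.6 eV, so ionization (to E = 0) requires 30.6 eV.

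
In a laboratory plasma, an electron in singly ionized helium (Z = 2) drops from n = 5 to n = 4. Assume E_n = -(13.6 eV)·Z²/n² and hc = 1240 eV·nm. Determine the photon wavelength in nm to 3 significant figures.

For Z = 2 the level energies scale as Z², so the effective Rydberg energy is 13.6 × 4 = 54.40 eV.
ΔE = 54.40 × (1/4² − 1/5²) = 54.40 × 0.02250 = 1.224 eV.
λ = hc/ΔE = 1240 / 1.224 = 1010 nm.

1010 nm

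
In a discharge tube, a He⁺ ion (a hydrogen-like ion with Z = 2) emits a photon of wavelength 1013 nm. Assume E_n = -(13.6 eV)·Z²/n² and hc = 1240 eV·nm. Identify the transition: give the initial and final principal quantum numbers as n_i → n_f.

n_i = 5, n_f = 4

The photon energy is ΔE = hc/λ = 1240 / 1013 = 1.224 eV.
With Z = 2, ΔE = 54.40 × (1/n_f² − 1/n_i²), so 1/n_f² − 1/n_i² = 0.02250.
Trying n_f = 4 gives 1/n_i² = 0.04000, i.e. n_i ≈ 5; this pair matches.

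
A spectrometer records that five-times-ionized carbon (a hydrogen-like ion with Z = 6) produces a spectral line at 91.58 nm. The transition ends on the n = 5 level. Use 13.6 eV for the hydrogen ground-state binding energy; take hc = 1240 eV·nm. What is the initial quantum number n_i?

The photon energy is ΔE = hc/λ = 1240 / 91.58 = 13.54 eV.
With Z = 6, ΔE = 489.6 × (1/n_f² − 1/n_i²), so 1/n_f² − 1/n_i² = 0.02766.
With n_f = 5: 1/n_i² = 1/25 − 0.02766 = 0.01234, so n_i ≈ 9.00.

n_i = 9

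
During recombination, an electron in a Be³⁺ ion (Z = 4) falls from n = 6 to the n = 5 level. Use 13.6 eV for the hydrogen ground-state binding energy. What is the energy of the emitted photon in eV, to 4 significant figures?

The Bohr energies scale as Z², so for Z = 4: E_n = −217.6/n² eV.
E_6 = −217.6/36 = −6.044 eV and E_5 = −217.6/25 = −8.704 eV.
The photon energy is |E_6 − E_5| = 2.660 eV.

2.660 eV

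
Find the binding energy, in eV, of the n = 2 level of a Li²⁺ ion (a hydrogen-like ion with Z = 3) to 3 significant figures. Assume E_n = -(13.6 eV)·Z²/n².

E_n = −13.6 Z²/n² = −122.4/n² eV for Z = 3.
E_2 = −122.4/4 = −30.6 eV, so ionization (to E = 0) requires 30.6 eV.

30.6 eV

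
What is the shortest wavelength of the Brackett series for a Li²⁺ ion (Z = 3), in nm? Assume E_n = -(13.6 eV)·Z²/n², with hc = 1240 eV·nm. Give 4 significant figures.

The Brackett series has lower level n_f = 4; the series limit corresponds to n_i → ∞.
ΔE_max = 13.6 × 9 / 4² = 7.650 eV.
λ_min = 1240 / 7.650 = 162.1 nm.

162.1 nm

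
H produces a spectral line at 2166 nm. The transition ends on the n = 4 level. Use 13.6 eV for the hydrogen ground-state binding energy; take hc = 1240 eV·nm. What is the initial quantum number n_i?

n_i = 7

The photon energy is ΔE = hc/λ = 1240 / 2166 = 0.5725 eV.
With Z = 1, ΔE = 13.60 × (1/n_f² − 1/n_i²), so 1/n_f² − 1/n_i² = 0.04209.
With n_f = 4: 1/n_i² = 1/16 − 0.04209 = 0.02041, so n_i ≈ 7.00.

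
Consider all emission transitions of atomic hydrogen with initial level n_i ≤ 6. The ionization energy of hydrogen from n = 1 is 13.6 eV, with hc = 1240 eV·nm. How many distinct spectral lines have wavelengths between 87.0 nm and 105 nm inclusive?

Enumerate all n_i → n_f pairs with 1 ≤ n_f < n_i ≤ 6 and compute λ = 1240 / [13.6·1·(1/n_f² − 1/n_i²)].
Lines falling in [87.0, 105] nm: 6→1 (93.78 nm), 5→1 (94.98 nm), 4→1 (97.25 nm), 3→1 (102.6 nm).

4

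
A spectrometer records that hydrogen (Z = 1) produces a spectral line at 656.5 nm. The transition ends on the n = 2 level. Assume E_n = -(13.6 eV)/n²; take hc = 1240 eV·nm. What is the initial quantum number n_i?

The photon energy is ΔE = hc/λ = 1240 / 656.5 = 1.889 eV.
With Z = 1, ΔE = 13.60 × (1/n_f² − 1/n_i²), so 1/n_f² − 1/n_i² = 0.1389.
With n_f = 2: 1/n_i² = 1/4 − 0.1389 = 0.1111, so n_i ≈ 3.00.

n_i = 3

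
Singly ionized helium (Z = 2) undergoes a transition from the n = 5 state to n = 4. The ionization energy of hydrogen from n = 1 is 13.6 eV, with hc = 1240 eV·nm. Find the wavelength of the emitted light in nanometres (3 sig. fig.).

For Z = 2 the level energies scale as Z², so the effective Rydberg energy is 13.6 × 4 = 54.40 eV.
ΔE = 54.40 × (1/4² − 1/5²) = 54.40 × 0.02250 = 1.224 eV.
λ = hc/ΔE = 1240 / 1.224 = 1010 nm.

1010 nm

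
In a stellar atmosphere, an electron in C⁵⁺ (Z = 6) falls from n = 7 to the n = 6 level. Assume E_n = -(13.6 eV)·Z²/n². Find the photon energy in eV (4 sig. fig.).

The Bohr energies scale as Z², so for Z = 6: E_n = −489.6/n² eV.
E_7 = −489.6/49 = −9.992 eV and E_6 = −489.6/36 = −13.60 eV.
The photon energy is |E_7 − E_6| = 3.608 eV.

3.608 eV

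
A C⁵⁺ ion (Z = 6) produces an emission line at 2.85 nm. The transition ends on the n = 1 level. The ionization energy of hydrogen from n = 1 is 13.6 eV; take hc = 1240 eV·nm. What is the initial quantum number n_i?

The photon energy is ΔE = hc/λ = 1240 / 2.85 = 435.1 eV.
With Z = 6, ΔE = 489.6 × (1/n_f² − 1/n_i²), so 1/n_f² − 1/n_i² = 0.8887.
With n_f = 1: 1/n_i² = 1/1 − 0.8887 = 0.1113, so n_i ≈ 3.00.

n_i = 3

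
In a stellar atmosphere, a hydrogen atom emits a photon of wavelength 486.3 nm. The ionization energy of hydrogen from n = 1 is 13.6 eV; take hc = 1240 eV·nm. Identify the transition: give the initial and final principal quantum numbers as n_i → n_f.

The photon energy is ΔE = hc/λ = 1240 / 486.3 = 2.550 eV.
With Z = 1, ΔE = 13.60 × (1/n_f² − 1/n_i²), so 1/n_f² − 1/n_i² = 0.1875.
Trying n_f = 2 gives 1/n_i² = 0.06251, i.e. n_i ≈ 4; this pair matches.

n_i = 4, n_f = 2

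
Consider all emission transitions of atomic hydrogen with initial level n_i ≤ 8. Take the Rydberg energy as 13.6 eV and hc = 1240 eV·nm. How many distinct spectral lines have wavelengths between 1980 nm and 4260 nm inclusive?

Enumerate all n_i → n_f pairs with 1 ≤ n_f < n_i ≤ 8 and compute λ = 1240 / [13.6·1·(1/n_f² − 1/n_i²)].
Lines falling in [1980, 4260] nm: 7→4 (2166 nm), 6→4 (2626 nm), 8→5 (3741 nm), 5→4 (4052 nm).

4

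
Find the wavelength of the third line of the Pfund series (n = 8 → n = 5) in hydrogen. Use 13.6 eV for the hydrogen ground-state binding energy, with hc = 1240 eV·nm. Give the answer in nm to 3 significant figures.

3740 nm

The Pfund series terminates on n_f = 5; the third line has n_i = 5+3 = 8.
ΔE = 13.60 × (1/5² − 1/8²) = 0.3315 eV.
λ = 1240 / 0.3315 = 3740 nm.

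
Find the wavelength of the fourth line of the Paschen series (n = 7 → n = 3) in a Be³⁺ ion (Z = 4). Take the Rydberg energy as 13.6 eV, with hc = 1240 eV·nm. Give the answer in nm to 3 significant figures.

62.8 nm

The Paschen series terminates on n_f = 3; the fourth line has n_i = 3+4 = 7.
ΔE = 217.6 × (1/3² − 1/7²) = 19.74 eV.
λ = 1240 / 19.74 = 62.8 nm.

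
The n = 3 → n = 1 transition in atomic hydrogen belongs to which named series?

The series is set by the lower level: n_f = 1 is the Lyman series.

Lyman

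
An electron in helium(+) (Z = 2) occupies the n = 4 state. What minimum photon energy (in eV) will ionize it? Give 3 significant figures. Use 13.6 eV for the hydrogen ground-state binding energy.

3.40 eV

E_n = −13.6 Z²/n² = −54.40/n² eV for Z = 2.
E_4 = −54.40/16 = −3.40 eV, so ionization (to E = 0) requires 3.40 eV.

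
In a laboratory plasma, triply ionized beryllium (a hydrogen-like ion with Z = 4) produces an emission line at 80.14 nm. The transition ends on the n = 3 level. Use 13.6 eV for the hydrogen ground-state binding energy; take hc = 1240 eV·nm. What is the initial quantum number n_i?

The photon energy is ΔE = hc/λ = 1240 / 80.14 = 15.47 eV.
With Z = 4, ΔE = 217.6 × (1/n_f² − 1/n_i²), so 1/n_f² − 1/n_i² = 0.07111.
With n_f = 3: 1/n_i² = 1/9 − 0.07111 = 0.04000, so n_i ≈ 5.00.

n_i = 5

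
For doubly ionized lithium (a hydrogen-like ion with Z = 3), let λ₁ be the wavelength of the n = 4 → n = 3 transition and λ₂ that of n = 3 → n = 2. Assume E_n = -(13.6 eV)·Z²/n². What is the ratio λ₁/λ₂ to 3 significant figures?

2.86

λ ∝ 1/ΔE ∝ 1/(1/n_f² − 1/n_i²), and the Z² and hc factors cancel in the ratio.
λ₁/λ₂ = (1/2² − 1/3²)/(1/3² − 1/4²) = 0.1389/0.04861 = 2.86.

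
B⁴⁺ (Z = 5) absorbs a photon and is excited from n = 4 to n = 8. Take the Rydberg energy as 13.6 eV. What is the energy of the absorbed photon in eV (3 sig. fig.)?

15.9 eV

The Bohr energies scale as Z², so for Z = 5: E_n = −340.0/n² eV.
E_8 = −340.0/64 = −5.313 eV and E_4 = −340.0/16 = −21.25 eV.
The photon energy is |E_8 − E_4| = 15.9 eV.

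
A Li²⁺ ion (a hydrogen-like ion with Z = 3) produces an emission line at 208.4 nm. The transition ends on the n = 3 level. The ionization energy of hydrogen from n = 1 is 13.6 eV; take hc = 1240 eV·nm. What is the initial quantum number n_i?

n_i = 4

The photon energy is ΔE = hc/λ = 1240 / 208.4 = 5.950 eV.
With Z = 3, ΔE = 122.4 × (1/n_f² − 1/n_i²), so 1/n_f² − 1/n_i² = 0.04861.
With n_f = 3: 1/n_i² = 1/9 − 0.04861 = 0.06250, so n_i ≈ 4.00.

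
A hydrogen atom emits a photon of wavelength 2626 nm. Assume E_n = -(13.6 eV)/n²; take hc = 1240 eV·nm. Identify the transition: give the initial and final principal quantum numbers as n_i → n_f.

The photon energy is ΔE = hc/λ = 1240 / 2626 = 0.4722 eV.
With Z = 1, ΔE = 13.60 × (1/n_f² − 1/n_i²), so 1/n_f² − 1/n_i² = 0.03472.
Trying n_f = 4 gives 1/n_i² = 0.02778, i.e. n_i ≈ 6; this pair matches.

n_i = 6, n_f = 4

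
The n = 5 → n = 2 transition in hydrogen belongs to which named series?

Balmer

The series is set by the lower level: n_f = 2 is the Balmer series.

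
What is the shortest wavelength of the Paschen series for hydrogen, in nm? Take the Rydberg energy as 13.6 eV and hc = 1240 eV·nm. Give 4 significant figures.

The Paschen series has lower level n_f = 3; the series limit corresponds to n_i → ∞.
ΔE_max = 13.6 × 1 / 3² = 1.511 eV.
λ_min = 1240 / 1.511 = 820.6 nm.

820.6 nm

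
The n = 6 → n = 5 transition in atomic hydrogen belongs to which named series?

The series is set by the lower level: n_f = 5 is the Pfund series.

Pfund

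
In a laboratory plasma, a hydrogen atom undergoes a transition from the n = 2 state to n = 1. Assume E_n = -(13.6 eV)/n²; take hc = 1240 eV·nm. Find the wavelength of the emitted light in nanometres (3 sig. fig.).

122 nm

ΔE = 13.60 × (1/1² − 1/2²) = 13.60 × 0.7500 = 10.20 eV.
λ = hc/ΔE = 1240 / 10.20 = 122 nm.
This line belongs to the Lyman series.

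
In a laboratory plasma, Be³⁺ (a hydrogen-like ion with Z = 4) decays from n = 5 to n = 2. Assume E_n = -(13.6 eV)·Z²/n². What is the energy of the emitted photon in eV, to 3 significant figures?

The Bohr energies scale as Z², so for Z = 4: E_n = −217.6/n² eV.
E_5 = −217.6/25 = −8.704 eV and E_2 = −217.6/4 = −54.40 eV.
The photon energy is |E_5 − E_2| = 45.7 eV.

45.7 eV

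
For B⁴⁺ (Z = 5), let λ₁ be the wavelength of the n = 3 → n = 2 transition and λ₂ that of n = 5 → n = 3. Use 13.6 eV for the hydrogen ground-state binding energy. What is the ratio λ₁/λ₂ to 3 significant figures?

0.512

λ ∝ 1/ΔE ∝ 1/(1/n_f² − 1/n_i²), and the Z² and hc factors cancel in the ratio.
λ₁/λ₂ = (1/3² − 1/5²)/(1/2² − 1/3²) = 0.07111/0.1389 = 0.512.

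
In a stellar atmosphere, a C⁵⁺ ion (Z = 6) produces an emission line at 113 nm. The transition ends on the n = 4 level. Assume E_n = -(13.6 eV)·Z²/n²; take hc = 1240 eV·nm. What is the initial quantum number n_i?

n_i = 5

The photon energy is ΔE = hc/λ = 1240 / 113 = 10.97 eV.
With Z = 6, ΔE = 489.6 × (1/n_f² − 1/n_i²), so 1/n_f² − 1/n_i² = 0.02241.
With n_f = 4: 1/n_i² = 1/16 − 0.02241 = 0.04009, so n_i ≈ 4.99.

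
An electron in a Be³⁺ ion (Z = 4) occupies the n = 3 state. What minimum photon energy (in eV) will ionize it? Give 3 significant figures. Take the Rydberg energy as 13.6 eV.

24.2 eV

E_n = −13.6 Z²/n² = −217.6/n² eV for Z = 4.
E_3 = −217.6/9 = −24.2 eV, so ionization (to E = 0) requires 24.2 eV.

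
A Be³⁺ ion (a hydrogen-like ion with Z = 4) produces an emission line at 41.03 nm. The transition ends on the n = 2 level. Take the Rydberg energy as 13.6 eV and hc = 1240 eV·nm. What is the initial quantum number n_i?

n_i = 3

The photon energy is ΔE = hc/λ = 1240 / 41.03 = 30.22 eV.
With Z = 4, ΔE = 217.6 × (1/n_f² − 1/n_i²), so 1/n_f² − 1/n_i² = 0.1389.
With n_f = 2: 1/n_i² = 1/4 − 0.1389 = 0.1111, so n_i ≈ 3.00.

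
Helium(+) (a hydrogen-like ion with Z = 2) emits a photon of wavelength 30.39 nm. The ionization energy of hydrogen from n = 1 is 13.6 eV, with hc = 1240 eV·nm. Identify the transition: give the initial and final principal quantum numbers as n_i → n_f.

n_i = 2, n_f = 1

The photon energy is ΔE = hc/λ = 1240 / 30.39 = 40.80 eV.
With Z = 2, ΔE = 54.40 × (1/n_f² − 1/n_i²), so 1/n_f² − 1/n_i² = 0.7501.
Trying n_f = 1 gives 1/n_i² = 0.2499, i.e. n_i ≈ 2; this pair matches.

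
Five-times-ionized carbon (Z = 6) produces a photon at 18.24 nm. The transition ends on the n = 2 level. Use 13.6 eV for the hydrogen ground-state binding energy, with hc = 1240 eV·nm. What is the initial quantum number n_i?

n_i = 3

The photon energy is ΔE = hc/λ = 1240 / 18.24 = 67.98 eV.
With Z = 6, ΔE = 489.6 × (1/n_f² − 1/n_i²), so 1/n_f² − 1/n_i² = 0.1389.
With n_f = 2: 1/n_i² = 1/4 − 0.1389 = 0.1111, so n_i ≈ 3.00.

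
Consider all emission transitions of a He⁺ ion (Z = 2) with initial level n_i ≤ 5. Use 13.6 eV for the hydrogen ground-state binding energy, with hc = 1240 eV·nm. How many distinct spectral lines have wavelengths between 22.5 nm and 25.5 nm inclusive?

Enumerate all n_i → n_f pairs with 1 ≤ n_f < n_i ≤ 5 and compute λ = 1240 / [13.6·4·(1/n_f² − 1/n_i²)].
Lines falling in [22.5, 25.5] nm: 5→1 (23.74 nm), 4→1 (24.31 nm).

2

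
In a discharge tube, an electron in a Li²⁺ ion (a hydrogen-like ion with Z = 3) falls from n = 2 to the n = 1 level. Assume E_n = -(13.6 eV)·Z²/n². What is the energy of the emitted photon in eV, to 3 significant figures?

91.8 eV

The Bohr energies scale as Z², so for Z = 3: E_n = −122.4/n² eV.
E_2 = −122.4/4 = −30.60 eV and E_1 = −122.4/1 = −122.4 eV.
The photon energy is |E_2 − E_1| = 91.8 eV.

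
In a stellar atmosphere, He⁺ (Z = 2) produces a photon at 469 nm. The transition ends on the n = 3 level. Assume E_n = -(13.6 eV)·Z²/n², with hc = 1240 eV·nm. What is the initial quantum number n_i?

The photon energy is ΔE = hc/λ = 1240 / 469 = 2.644 eV.
With Z = 2, ΔE = 54.40 × (1/n_f² − 1/n_i²), so 1/n_f² − 1/n_i² = 0.04860.
With n_f = 3: 1/n_i² = 1/9 − 0.04860 = 0.06251, so n_i ≈ 4.00.

n_i = 4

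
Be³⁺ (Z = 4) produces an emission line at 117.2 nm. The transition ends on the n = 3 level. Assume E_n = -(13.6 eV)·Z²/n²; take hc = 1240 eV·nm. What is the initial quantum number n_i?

The photon energy is ΔE = hc/λ = 1240 / 117.2 = 10.58 eV.
With Z = 4, ΔE = 217.6 × (1/n_f² − 1/n_i²), so 1/n_f² − 1/n_i² = 0.04862.
With n_f = 3: 1/n_i² = 1/9 − 0.04862 = 0.06249, so n_i ≈ 4.00.

n_i = 4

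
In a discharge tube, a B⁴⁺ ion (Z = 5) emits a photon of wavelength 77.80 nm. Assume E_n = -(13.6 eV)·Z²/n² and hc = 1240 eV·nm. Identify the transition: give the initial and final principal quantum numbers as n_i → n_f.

The photon energy is ΔE = hc/λ = 1240 / 77.80 = 15.94 eV.
With Z = 5, ΔE = 340.0 × (1/n_f² − 1/n_i²), so 1/n_f² − 1/n_i² = 0.04688.
Trying n_f = 4 gives 1/n_i² = 0.01562, i.e. n_i ≈ 8; this pair matches.

n_i = 8, n_f = 4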